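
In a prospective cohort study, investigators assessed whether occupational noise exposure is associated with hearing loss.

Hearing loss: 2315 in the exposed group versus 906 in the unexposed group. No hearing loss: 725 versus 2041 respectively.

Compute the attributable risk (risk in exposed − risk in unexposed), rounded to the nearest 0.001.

0.454

From the description: a = 2315, b = 725, c = 906, d = 2041.
Risk in exposed = 2315/3040 = 0.761513; risk in unexposed = 906/2947 = 0.307431.
Risk difference = 0.761513 − 0.307431 = 0.454082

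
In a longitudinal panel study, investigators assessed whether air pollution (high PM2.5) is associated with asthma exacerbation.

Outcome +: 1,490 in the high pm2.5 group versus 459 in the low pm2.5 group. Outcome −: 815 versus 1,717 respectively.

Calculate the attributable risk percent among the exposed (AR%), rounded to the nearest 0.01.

From the description: a = 1490, b = 815, c = 459, d = 1717.
Risk in exposed = 1490/2305 = 0.64642; risk in unexposed = 459/2176 = 0.21094.
RR = 0.64642/0.21094 = 3.06451
AR% = (RR − 1)/RR × 100 = (3.06451 − 1)/3.06451 × 100 = 67.3684%

67.37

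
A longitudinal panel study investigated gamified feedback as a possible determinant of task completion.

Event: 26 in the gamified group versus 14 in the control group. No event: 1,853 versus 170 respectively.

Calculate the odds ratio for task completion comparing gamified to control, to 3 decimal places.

0.170

From the description: a = 26, b = 1853, c = 14, d = 170.
OR = (a·d)/(b·c) = (26 × 170) / (1853 × 14) = 4420 / 25942 = 0.17038
Exposure is associated with lower odds of task completion (OR = 0.17 < 1).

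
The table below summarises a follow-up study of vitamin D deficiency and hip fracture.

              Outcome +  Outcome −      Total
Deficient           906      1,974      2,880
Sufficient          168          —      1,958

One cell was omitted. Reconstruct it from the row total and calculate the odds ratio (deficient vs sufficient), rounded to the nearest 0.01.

4.89

The missing cell is in the unexposed row: 1958 − 168 = 1790.
So a = 906, b = 1974, c = 168, d = 1790.
OR = (a·d)/(b·c) = (906 × 1790) / (1974 × 168) = 1621740 / 331632 = 4.89018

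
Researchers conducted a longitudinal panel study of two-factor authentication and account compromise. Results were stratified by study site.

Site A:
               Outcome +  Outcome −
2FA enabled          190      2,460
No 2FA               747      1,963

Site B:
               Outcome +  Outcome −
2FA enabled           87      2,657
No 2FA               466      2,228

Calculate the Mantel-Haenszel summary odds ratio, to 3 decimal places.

OR_MH = Σ(aᵢdᵢ/nᵢ) / Σ(bᵢcᵢ/nᵢ), where nᵢ is the stratum total.
Stratum 1 (Site A): n = 5360; a·d/n = 190·1963/5360 = 69.5840; b·c/n = 2460·747/5360 = 342.8396
Stratum 2 (Site B): n = 5438; a·d/n = 87·2228/5438 = 35.6447; b·c/n = 2657·466/5438 = 227.6870
OR_MH = (69.5840 + 35.6447) / (342.8396 + 227.6870) = 105.2287 / 570.5266 = 0.18444

0.184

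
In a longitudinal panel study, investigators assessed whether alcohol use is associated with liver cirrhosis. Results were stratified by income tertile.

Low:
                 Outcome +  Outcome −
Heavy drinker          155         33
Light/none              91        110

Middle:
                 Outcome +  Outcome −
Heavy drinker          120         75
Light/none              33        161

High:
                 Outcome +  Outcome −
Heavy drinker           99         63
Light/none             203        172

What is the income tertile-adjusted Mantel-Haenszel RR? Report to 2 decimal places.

1.72

RR_MH = Σ(aᵢ·n₀ᵢ/nᵢ) / Σ(cᵢ·n₁ᵢ/nᵢ), with n₁ᵢ = aᵢ+bᵢ (exposed), n₀ᵢ = cᵢ+dᵢ (unexposed), nᵢ = n₁ᵢ+n₀ᵢ.
Stratum 1 (Low): n₁ = 188, n₀ = 201, n = 389; a·n₀/n = 155·201/389 = 80.0900; c·n₁/n = 91·188/389 = 43.9794
Stratum 2 (Middle): n₁ = 195, n₀ = 194, n = 389; a·n₀/n = 120·194/389 = 59.8458; c·n₁/n = 33·195/389 = 16.5424
Stratum 3 (High): n₁ = 162, n₀ = 375, n = 537; a·n₀/n = 99·375/537 = 69.1341; c·n₁/n = 203·162/537 = 61.2402
RR_MH = (80.0900 + 59.8458 + 69.1341) / (43.9794 + 16.5424 + 61.2402) = 209.0698 / 121.7621 = 1.71704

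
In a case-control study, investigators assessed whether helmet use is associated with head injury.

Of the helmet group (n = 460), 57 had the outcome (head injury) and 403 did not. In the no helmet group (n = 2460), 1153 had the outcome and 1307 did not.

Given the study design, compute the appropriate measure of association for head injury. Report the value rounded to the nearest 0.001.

From the description: a = 57, b = 403, c = 1153, d = 1307.
This is a case-control study: participants were sampled on outcome status, so risks in the source population cannot be estimated directly — relative risk is not valid here. The odds ratio is the appropriate measure.
OR = (a·d)/(b·c) = (57 × 1307) / (403 × 1153) = 74499 / 464659 = 0.16033

0.160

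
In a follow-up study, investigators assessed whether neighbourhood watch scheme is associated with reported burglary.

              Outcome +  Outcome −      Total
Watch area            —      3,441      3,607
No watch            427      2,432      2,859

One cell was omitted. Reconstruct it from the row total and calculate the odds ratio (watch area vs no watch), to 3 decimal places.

0.275

The missing cell is in the exposed row: 3607 − 3441 = 166.
So a = 166, b = 3441, c = 427, d = 2432.
OR = (a·d)/(b·c) = (166 × 2432) / (3441 × 427) = 403712 / 1469307 = 0.27476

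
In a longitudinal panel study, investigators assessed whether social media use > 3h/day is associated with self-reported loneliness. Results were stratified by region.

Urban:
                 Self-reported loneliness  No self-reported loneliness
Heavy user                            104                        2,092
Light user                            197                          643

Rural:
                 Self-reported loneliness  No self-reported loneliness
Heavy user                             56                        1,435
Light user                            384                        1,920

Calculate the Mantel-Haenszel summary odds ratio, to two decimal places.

OR_MH = Σ(aᵢdᵢ/nᵢ) / Σ(bᵢcᵢ/nᵢ), where nᵢ is the stratum total.
Stratum 1 (Urban): n = 3036; a·d/n = 104·643/3036 = 22.0264; b·c/n = 2092·197/3036 = 135.7457
Stratum 2 (Rural): n = 3795; a·d/n = 56·1920/3795 = 28.3320; b·c/n = 1435·384/3795 = 145.2016
OR_MH = (22.0264 + 28.3320) / (135.7457 + 145.2016) = 50.3584 / 280.9473 = 0.17924

0.18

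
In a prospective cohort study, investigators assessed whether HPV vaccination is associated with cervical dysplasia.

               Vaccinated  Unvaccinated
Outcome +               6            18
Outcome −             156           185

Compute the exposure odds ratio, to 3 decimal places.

Reading the table with exposure as columns: a = 6 (Vaccinated, case), b = 156 (Vaccinated, non-case), c = 18 (Unvaccinated, case), d = 185.
OR = (a·d)/(b·c) = (6 × 185) / (156 × 18) = 1110 / 2808 = 0.39530
Exposure is associated with lower odds of cervical dysplasia (OR = 0.40 < 1).

0.395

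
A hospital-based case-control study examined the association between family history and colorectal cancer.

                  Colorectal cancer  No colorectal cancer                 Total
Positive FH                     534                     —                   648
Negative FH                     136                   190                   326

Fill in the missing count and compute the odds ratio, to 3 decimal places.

The missing cell is in the exposed row: 648 − 534 = 114.
So a = 534, b = 114, c = 136, d = 190.
OR = (a·d)/(b·c) = (534 × 190) / (114 × 136) = 101460 / 15504 = 6.54412

6.544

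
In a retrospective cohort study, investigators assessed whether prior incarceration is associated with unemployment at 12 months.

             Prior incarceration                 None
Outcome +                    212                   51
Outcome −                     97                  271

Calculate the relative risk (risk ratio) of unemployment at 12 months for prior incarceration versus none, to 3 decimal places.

Reading the table with exposure as columns: a = 212 (Prior incarceration, case), b = 97 (Prior incarceration, non-case), c = 51 (None, case), d = 271.
Risk in exposed = 212/309 = 0.68608; risk in unexposed = 51/322 = 0.15839.
RR = 0.68608 / 0.15839 = 4.33175
The risk among the exposed is 4.33 times that among the unexposed.

4.332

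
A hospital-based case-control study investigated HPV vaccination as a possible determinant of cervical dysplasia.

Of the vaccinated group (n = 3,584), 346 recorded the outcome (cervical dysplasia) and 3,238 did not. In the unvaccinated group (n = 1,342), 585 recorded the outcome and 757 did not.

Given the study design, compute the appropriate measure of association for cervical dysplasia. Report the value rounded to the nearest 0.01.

0.14

From the description: a = 346, b = 3238, c = 585, d = 757.
This is a hospital-based case-control study: participants were sampled on outcome status, so risks in the source population cannot be estimated directly — relative risk is not valid here. The odds ratio is the appropriate measure.
OR = (a·d)/(b·c) = (346 × 757) / (3238 × 585) = 261922 / 1894230 = 0.13827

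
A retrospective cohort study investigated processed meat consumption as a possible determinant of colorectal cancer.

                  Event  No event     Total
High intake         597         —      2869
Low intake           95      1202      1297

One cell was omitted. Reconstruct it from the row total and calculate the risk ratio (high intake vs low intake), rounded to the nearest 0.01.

2.84

The missing cell is in the exposed row: 2869 − 597 = 2272.
So a = 597, b = 2272, c = 95, d = 1202.
RR = [a/(a+b)] / [c/(c+d)] = (597/2869) / (95/1297) = 0.20809/0.07325 = 2.84093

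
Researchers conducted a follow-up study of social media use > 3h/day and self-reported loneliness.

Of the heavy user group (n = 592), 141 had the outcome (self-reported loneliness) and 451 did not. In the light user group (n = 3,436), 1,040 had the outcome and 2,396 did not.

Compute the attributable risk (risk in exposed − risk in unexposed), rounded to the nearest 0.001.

From the description: a = 141, b = 451, c = 1040, d = 2396.
Risk in exposed = 141/592 = 0.238176; risk in unexposed = 1040/3436 = 0.302678.
Risk difference = 0.238176 − 0.302678 = -0.064502

-0.065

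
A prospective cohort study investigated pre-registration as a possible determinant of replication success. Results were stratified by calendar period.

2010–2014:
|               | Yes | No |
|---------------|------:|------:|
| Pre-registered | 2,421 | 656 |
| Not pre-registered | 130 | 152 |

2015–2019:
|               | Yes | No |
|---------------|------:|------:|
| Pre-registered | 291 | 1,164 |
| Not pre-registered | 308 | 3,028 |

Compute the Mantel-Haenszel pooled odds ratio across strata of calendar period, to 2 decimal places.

OR_MH = Σ(aᵢdᵢ/nᵢ) / Σ(bᵢcᵢ/nᵢ), where nᵢ is the stratum total.
Stratum 1 (2010–2014): n = 3359; a·d/n = 2421·152/3359 = 109.5540; b·c/n = 656·130/3359 = 25.3885
Stratum 2 (2015–2019): n = 4791; a·d/n = 291·3028/4791 = 183.9173; b·c/n = 1164·308/4791 = 74.8303
OR_MH = (109.5540 + 183.9173) / (25.3885 + 74.8303) = 293.4714 / 100.2188 = 2.92831

2.93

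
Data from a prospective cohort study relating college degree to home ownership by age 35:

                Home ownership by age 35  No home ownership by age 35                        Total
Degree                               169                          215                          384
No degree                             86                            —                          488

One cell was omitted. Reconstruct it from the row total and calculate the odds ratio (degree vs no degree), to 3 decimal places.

3.674

The missing cell is in the unexposed row: 488 − 86 = 402.
So a = 169, b = 215, c = 86, d = 402.
OR = (a·d)/(b·c) = (169 × 402) / (215 × 86) = 67938 / 18490 = 3.67431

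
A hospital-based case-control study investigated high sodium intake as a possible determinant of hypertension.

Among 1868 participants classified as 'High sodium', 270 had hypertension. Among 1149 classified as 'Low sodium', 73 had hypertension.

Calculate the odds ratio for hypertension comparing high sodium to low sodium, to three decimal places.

From the description: a = 270, b = 1598, c = 73, d = 1076.
OR = (a·d)/(b·c) = (270 × 1076) / (1598 × 73) = 290520 / 116654 = 2.49044
The odds of hypertension are about 2.49 times as high in the high sodium group.

2.490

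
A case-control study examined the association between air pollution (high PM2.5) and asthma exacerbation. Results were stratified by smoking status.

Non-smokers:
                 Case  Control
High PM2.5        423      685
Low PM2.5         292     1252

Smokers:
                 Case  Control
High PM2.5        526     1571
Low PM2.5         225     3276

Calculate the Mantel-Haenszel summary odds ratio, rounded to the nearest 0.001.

OR_MH = Σ(aᵢdᵢ/nᵢ) / Σ(bᵢcᵢ/nᵢ), where nᵢ is the stratum total.
Stratum 1 (Non-smokers): n = 2652; a·d/n = 423·1252/2652 = 199.6968; b·c/n = 685·292/2652 = 75.4223
Stratum 2 (Smokers): n = 5598; a·d/n = 526·3276/5598 = 307.8199; b·c/n = 1571·225/5598 = 63.1431
OR_MH = (199.6968 + 307.8199) / (75.4223 + 63.1431) = 507.5168 / 138.5654 = 3.66265

3.663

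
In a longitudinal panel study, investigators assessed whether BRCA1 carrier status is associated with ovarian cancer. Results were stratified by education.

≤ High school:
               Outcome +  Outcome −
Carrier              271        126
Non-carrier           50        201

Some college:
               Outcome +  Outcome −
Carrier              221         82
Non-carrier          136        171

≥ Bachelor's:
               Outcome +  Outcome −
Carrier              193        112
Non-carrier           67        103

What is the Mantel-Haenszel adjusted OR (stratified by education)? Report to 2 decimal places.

4.29

OR_MH = Σ(aᵢdᵢ/nᵢ) / Σ(bᵢcᵢ/nᵢ), where nᵢ is the stratum total.
Stratum 1 (≤ High school): n = 648; a·d/n = 271·201/648 = 84.0602; b·c/n = 126·50/648 = 9.7222
Stratum 2 (Some college): n = 610; a·d/n = 221·171/610 = 61.9525; b·c/n = 82·136/610 = 18.2820
Stratum 3 (≥ Bachelor's): n = 475; a·d/n = 193·103/475 = 41.8505; b·c/n = 112·67/475 = 15.7979
OR_MH = (84.0602 + 61.9525 + 41.8505) / (9.7222 + 18.2820 + 15.7979) = 187.8632 / 43.8021 = 4.28891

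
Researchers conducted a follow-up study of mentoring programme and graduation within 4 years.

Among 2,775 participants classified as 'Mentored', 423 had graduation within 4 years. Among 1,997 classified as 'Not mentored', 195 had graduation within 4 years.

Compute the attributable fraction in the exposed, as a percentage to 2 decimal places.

35.94

From the description: a = 423, b = 2352, c = 195, d = 1802.
Risk in exposed = 423/2775 = 0.15243; risk in unexposed = 195/1997 = 0.09765.
RR = 0.15243/0.09765 = 1.56106
AR% = (RR − 1)/RR × 100 = (1.56106 − 1)/1.56106 × 100 = 35.9411%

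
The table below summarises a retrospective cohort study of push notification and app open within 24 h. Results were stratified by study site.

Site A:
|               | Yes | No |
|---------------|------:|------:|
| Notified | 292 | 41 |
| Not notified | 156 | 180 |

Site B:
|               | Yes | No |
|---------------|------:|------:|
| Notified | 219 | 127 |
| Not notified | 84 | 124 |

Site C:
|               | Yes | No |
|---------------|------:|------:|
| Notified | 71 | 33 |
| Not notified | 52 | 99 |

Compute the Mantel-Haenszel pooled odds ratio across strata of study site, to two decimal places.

4.36

OR_MH = Σ(aᵢdᵢ/nᵢ) / Σ(bᵢcᵢ/nᵢ), where nᵢ is the stratum total.
Stratum 1 (Site A): n = 669; a·d/n = 292·180/669 = 78.5650; b·c/n = 41·156/669 = 9.5605
Stratum 2 (Site B): n = 554; a·d/n = 219·124/554 = 49.0181; b·c/n = 127·84/554 = 19.2563
Stratum 3 (Site C): n = 255; a·d/n = 71·99/255 = 27.5647; b·c/n = 33·52/255 = 6.7294
OR_MH = (78.5650 + 49.0181 + 27.5647) / (9.5605 + 19.2563 + 6.7294) = 155.1478 / 35.5463 = 4.36467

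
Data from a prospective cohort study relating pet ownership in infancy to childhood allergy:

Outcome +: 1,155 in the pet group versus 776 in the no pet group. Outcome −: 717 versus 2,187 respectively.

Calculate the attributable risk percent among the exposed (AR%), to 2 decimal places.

From the description: a = 1155, b = 717, c = 776, d = 2187.
Risk in exposed = 1155/1872 = 0.61699; risk in unexposed = 776/2963 = 0.26190.
RR = 0.61699/0.26190 = 2.35584
AR% = (RR − 1)/RR × 100 = (2.35584 − 1)/2.35584 × 100 = 57.5523%

57.55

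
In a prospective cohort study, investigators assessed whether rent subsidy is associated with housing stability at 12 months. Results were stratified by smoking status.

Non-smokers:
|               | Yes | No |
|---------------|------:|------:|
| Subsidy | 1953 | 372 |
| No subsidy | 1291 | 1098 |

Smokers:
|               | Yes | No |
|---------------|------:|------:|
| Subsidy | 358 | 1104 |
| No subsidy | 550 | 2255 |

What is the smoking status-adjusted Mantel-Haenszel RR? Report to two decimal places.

1.48

RR_MH = Σ(aᵢ·n₀ᵢ/nᵢ) / Σ(cᵢ·n₁ᵢ/nᵢ), with n₁ᵢ = aᵢ+bᵢ (exposed), n₀ᵢ = cᵢ+dᵢ (unexposed), nᵢ = n₁ᵢ+n₀ᵢ.
Stratum 1 (Non-smokers): n₁ = 2325, n₀ = 2389, n = 4714; a·n₀/n = 1953·2389/4714 = 989.7575; c·n₁/n = 1291·2325/4714 = 636.7363
Stratum 2 (Smokers): n₁ = 1462, n₀ = 2805, n = 4267; a·n₀/n = 358·2805/4267 = 235.3386; c·n₁/n = 550·1462/4267 = 188.4462
RR_MH = (989.7575 + 235.3386) / (636.7363 + 188.4462) = 1225.0962 / 825.1825 = 1.48464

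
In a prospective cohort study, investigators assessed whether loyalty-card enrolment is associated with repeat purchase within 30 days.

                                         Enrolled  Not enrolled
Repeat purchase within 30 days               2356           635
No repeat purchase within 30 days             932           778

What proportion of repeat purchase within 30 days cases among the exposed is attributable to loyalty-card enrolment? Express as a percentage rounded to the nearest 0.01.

Reading the table with exposure as columns: a = 2356 (Enrolled, case), b = 932 (Enrolled, non-case), c = 635 (Not enrolled, case), d = 778.
Risk in exposed = 2356/3288 = 0.71655; risk in unexposed = 635/1413 = 0.44940.
RR = 0.71655/0.44940 = 1.59445
AR% = (RR − 1)/RR × 100 = (1.59445 − 1)/1.59445 × 100 = 37.2826%

37.28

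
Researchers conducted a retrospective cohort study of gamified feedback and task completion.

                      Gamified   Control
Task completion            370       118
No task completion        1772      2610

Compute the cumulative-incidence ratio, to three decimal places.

Reading the table with exposure as columns: a = 370 (Gamified, case), b = 1772 (Gamified, non-case), c = 118 (Control, case), d = 2610.
Risk in exposed = 370/2142 = 0.17274; risk in unexposed = 118/2728 = 0.04326.
RR = 0.17274 / 0.04326 = 3.99342
The risk among the exposed is 3.99 times that among the unexposed.

3.993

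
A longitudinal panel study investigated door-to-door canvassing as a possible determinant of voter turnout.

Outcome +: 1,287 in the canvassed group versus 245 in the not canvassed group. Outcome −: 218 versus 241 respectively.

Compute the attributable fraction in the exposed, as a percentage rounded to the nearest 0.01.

From the description: a = 1287, b = 218, c = 245, d = 241.
Risk in exposed = 1287/1505 = 0.85515; risk in unexposed = 245/486 = 0.50412.
RR = 0.85515/0.50412 = 1.69634
AR% = (RR − 1)/RR × 100 = (1.69634 − 1)/1.69634 × 100 = 41.0495%

41.05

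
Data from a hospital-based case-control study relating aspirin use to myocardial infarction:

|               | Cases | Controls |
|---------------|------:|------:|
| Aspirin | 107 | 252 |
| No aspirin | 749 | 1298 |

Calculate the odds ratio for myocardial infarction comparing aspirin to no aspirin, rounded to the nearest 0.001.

Cells: a = 107, b = 252, c = 749, d = 1298.
OR = (a·d)/(b·c) = (107 × 1298) / (252 × 749) = 138886 / 188748 = 0.73583
Exposure is associated with lower odds of myocardial infarction (OR = 0.74 < 1).

0.736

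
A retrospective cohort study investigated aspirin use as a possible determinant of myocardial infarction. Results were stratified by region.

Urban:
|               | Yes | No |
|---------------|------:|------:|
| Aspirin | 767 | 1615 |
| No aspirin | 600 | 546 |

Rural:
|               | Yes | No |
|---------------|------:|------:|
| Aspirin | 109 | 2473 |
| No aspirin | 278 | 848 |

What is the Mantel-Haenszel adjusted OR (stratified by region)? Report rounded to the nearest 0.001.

OR_MH = Σ(aᵢdᵢ/nᵢ) / Σ(bᵢcᵢ/nᵢ), where nᵢ is the stratum total.
Stratum 1 (Urban): n = 3528; a·d/n = 767·546/3528 = 118.7024; b·c/n = 1615·600/3528 = 274.6599
Stratum 2 (Rural): n = 3708; a·d/n = 109·848/3708 = 24.9277; b·c/n = 2473·278/3708 = 185.4083
OR_MH = (118.7024 + 24.9277) / (274.6599 + 185.4083) = 143.6301 / 460.0682 = 0.31219

0.312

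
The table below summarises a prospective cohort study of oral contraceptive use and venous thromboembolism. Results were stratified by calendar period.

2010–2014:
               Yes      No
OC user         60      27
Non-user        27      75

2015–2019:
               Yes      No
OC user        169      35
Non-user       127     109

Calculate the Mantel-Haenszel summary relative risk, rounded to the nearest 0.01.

1.73

RR_MH = Σ(aᵢ·n₀ᵢ/nᵢ) / Σ(cᵢ·n₁ᵢ/nᵢ), with n₁ᵢ = aᵢ+bᵢ (exposed), n₀ᵢ = cᵢ+dᵢ (unexposed), nᵢ = n₁ᵢ+n₀ᵢ.
Stratum 1 (2010–2014): n₁ = 87, n₀ = 102, n = 189; a·n₀/n = 60·102/189 = 32.3810; c·n₁/n = 27·87/189 = 12.4286
Stratum 2 (2015–2019): n₁ = 204, n₀ = 236, n = 440; a·n₀/n = 169·236/440 = 90.6455; c·n₁/n = 127·204/440 = 58.8818
RR_MH = (32.3810 + 90.6455) / (12.4286 + 58.8818) = 123.0264 / 71.3104 = 1.72522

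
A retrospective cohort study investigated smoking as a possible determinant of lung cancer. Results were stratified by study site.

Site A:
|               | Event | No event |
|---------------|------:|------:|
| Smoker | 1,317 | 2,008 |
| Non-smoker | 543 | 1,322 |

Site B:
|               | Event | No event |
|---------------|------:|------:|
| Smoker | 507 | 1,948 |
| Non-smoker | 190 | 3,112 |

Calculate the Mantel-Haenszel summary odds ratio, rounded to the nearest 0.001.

OR_MH = Σ(aᵢdᵢ/nᵢ) / Σ(bᵢcᵢ/nᵢ), where nᵢ is the stratum total.
Stratum 1 (Site A): n = 5190; a·d/n = 1317·1322/5190 = 335.4671; b·c/n = 2008·543/5190 = 210.0855
Stratum 2 (Site B): n = 5757; a·d/n = 507·3112/5757 = 274.0636; b·c/n = 1948·190/5757 = 64.2904
OR_MH = (335.4671 + 274.0636) / (210.0855 + 64.2904) = 609.5306 / 274.3760 = 2.22152

2.222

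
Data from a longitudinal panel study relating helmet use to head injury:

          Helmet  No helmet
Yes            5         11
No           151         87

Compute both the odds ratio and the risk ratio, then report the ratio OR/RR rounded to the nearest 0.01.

Reading the table with exposure as columns: a = 5 (Helmet, case), b = 151 (Helmet, non-case), c = 11 (No helmet, case), d = 87.
OR = (5·87)/(151·11) = 435/1661 = 0.26189
Risk in exposed = 5/156 = 0.03205; risk in unexposed = 11/98 = 0.11224; RR = 0.28555
OR/RR = 0.26189 / 0.28555 = 0.91715
The outcome is not rare, so the OR lies further from 1 than the RR.

0.92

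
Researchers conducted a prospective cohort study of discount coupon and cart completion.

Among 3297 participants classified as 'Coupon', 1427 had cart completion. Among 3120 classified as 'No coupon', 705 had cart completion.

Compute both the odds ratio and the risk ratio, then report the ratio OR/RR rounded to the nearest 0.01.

1.36

From the description: a = 1427, b = 1870, c = 705, d = 2415.
OR = (1427·2415)/(1870·705) = 3446205/1318350 = 2.61403
Risk in exposed = 1427/3297 = 0.43282; risk in unexposed = 705/3120 = 0.22596; RR = 1.91545
OR/RR = 2.61403 / 1.91545 = 1.36471
The outcome is not rare, so the OR lies further from 1 than the RR.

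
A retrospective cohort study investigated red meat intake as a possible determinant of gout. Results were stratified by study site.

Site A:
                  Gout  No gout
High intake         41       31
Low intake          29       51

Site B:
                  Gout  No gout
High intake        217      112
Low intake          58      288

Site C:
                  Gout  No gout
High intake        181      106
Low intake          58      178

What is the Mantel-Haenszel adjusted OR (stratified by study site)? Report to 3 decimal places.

OR_MH = Σ(aᵢdᵢ/nᵢ) / Σ(bᵢcᵢ/nᵢ), where nᵢ is the stratum total.
Stratum 1 (Site A): n = 152; a·d/n = 41·51/152 = 13.7566; b·c/n = 31·29/152 = 5.9145
Stratum 2 (Site B): n = 675; a·d/n = 217·288/675 = 92.5867; b·c/n = 112·58/675 = 9.6237
Stratum 3 (Site C): n = 523; a·d/n = 181·178/523 = 61.6023; b·c/n = 106·58/523 = 11.7553
OR_MH = (13.7566 + 92.5867 + 61.6023) / (5.9145 + 9.6237 + 11.7553) = 167.9455 / 27.2934 = 6.15333

6.153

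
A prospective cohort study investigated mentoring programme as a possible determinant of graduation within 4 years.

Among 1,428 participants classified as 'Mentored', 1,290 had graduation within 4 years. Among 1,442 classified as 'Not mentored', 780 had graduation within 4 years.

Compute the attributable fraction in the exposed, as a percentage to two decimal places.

40.12

From the description: a = 1290, b = 138, c = 780, d = 662.
Risk in exposed = 1290/1428 = 0.90336; risk in unexposed = 780/1442 = 0.54092.
RR = 0.90336/0.54092 = 1.67006
AR% = (RR − 1)/RR × 100 = (1.67006 − 1)/1.67006 × 100 = 40.1219%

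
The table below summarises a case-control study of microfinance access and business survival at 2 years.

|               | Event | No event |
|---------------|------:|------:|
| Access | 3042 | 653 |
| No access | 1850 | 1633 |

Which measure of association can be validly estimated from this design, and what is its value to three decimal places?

Cells: a = 3042, b = 653, c = 1850, d = 1633.
This is a case-control study: participants were sampled on outcome status, so risks in the source population cannot be estimated directly — relative risk is not valid here. The odds ratio is the appropriate measure.
OR = (a·d)/(b·c) = (3042 × 1633) / (653 × 1850) = 4967586 / 1208050 = 4.11207

4.112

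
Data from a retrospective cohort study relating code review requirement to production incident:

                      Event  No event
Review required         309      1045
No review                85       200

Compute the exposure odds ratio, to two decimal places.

Cells: a = 309, b = 1045, c = 85, d = 200.
OR = (a·d)/(b·c) = (309 × 200) / (1045 × 85) = 61800 / 88825 = 0.69575
Exposure is associated with lower odds of production incident (OR = 0.70 < 1).

0.70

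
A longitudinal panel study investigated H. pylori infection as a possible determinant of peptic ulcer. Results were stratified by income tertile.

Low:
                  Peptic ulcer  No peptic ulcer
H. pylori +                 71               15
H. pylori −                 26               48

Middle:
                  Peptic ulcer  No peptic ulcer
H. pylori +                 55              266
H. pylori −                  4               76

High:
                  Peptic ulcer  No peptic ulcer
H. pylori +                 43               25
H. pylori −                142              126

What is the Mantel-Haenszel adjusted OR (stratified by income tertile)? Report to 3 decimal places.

3.056

OR_MH = Σ(aᵢdᵢ/nᵢ) / Σ(bᵢcᵢ/nᵢ), where nᵢ is the stratum total.
Stratum 1 (Low): n = 160; a·d/n = 71·48/160 = 21.3000; b·c/n = 15·26/160 = 2.4375
Stratum 2 (Middle): n = 401; a·d/n = 55·76/401 = 10.4239; b·c/n = 266·4/401 = 2.6534
Stratum 3 (High): n = 336; a·d/n = 43·126/336 = 16.1250; b·c/n = 25·142/336 = 10.5655
OR_MH = (21.3000 + 10.4239 + 16.1250) / (2.4375 + 2.6534 + 10.5655) = 47.8489 / 15.6563 = 3.05620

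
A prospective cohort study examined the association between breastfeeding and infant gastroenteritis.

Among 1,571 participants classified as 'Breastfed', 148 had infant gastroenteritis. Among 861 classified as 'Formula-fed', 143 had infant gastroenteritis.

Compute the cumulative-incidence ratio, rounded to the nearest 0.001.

0.567

From the description: a = 148, b = 1423, c = 143, d = 718.
Risk in exposed = 148/1571 = 0.09421; risk in unexposed = 143/861 = 0.16609.
RR = 0.09421 / 0.16609 = 0.56722
The risk is 43% lower among the exposed than among the unexposed.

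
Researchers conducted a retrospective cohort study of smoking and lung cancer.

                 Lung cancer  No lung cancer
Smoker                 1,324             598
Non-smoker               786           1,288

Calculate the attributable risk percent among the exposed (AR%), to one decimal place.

45.0

Cells: a = 1324, b = 598, c = 786, d = 1288.
Risk in exposed = 1324/1922 = 0.68887; risk in unexposed = 786/2074 = 0.37898.
RR = 0.68887/0.37898 = 1.81769
AR% = (RR − 1)/RR × 100 = (1.81769 − 1)/1.81769 × 100 = 44.9852%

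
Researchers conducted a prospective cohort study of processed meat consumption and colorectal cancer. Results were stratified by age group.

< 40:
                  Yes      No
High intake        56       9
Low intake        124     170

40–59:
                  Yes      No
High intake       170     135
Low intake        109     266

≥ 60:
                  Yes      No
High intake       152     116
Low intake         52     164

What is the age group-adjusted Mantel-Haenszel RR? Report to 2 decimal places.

2.07

RR_MH = Σ(aᵢ·n₀ᵢ/nᵢ) / Σ(cᵢ·n₁ᵢ/nᵢ), with n₁ᵢ = aᵢ+bᵢ (exposed), n₀ᵢ = cᵢ+dᵢ (unexposed), nᵢ = n₁ᵢ+n₀ᵢ.
Stratum 1 (< 40): n₁ = 65, n₀ = 294, n = 359; a·n₀/n = 56·294/359 = 45.8607; c·n₁/n = 124·65/359 = 22.4513
Stratum 2 (40–59): n₁ = 305, n₀ = 375, n = 680; a·n₀/n = 170·375/680 = 93.7500; c·n₁/n = 109·305/680 = 48.8897
Stratum 3 (≥ 60): n₁ = 268, n₀ = 216, n = 484; a·n₀/n = 152·216/484 = 67.8347; c·n₁/n = 52·268/484 = 28.7934
RR_MH = (45.8607 + 93.7500 + 67.8347) / (22.4513 + 48.8897 + 28.7934) = 207.4454 / 100.1343 = 2.07167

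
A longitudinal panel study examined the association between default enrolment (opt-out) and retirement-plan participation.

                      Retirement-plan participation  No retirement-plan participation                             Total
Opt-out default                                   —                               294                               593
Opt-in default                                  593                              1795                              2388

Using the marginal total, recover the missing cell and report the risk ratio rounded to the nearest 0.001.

The missing cell is in the exposed row: 593 − 294 = 299.
So a = 299, b = 294, c = 593, d = 1795.
RR = [a/(a+b)] / [c/(c+d)] = (299/593) / (593/2388) = 0.50422/0.24832 = 2.03047

2.030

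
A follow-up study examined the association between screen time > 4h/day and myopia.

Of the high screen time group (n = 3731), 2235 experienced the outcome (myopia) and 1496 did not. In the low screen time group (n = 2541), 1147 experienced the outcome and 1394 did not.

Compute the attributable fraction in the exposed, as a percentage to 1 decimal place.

24.6

From the description: a = 2235, b = 1496, c = 1147, d = 1394.
Risk in exposed = 2235/3731 = 0.59904; risk in unexposed = 1147/2541 = 0.45140.
RR = 0.59904/0.45140 = 1.32707
AR% = (RR − 1)/RR × 100 = (1.32707 − 1)/1.32707 × 100 = 24.6460%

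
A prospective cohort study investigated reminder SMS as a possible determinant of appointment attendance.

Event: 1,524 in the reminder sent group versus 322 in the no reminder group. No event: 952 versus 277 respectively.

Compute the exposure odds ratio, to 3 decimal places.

1.377

From the description: a = 1524, b = 952, c = 322, d = 277.
OR = (a·d)/(b·c) = (1524 × 277) / (952 × 322) = 422148 / 306544 = 1.37712
The odds of appointment attendance are about 1.38 times as high in the reminder sent group.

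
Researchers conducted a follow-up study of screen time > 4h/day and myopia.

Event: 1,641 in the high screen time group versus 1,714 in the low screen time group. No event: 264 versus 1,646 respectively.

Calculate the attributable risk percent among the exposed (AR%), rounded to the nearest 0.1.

40.8

From the description: a = 1641, b = 264, c = 1714, d = 1646.
Risk in exposed = 1641/1905 = 0.86142; risk in unexposed = 1714/3360 = 0.51012.
RR = 0.86142/0.51012 = 1.68866
AR% = (RR − 1)/RR × 100 = (1.68866 − 1)/1.68866 × 100 = 40.7814%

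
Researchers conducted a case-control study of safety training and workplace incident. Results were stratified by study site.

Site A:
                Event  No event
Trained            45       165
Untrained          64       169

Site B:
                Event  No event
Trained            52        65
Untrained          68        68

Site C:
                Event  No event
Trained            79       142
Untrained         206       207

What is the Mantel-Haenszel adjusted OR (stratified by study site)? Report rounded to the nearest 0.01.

0.65

OR_MH = Σ(aᵢdᵢ/nᵢ) / Σ(bᵢcᵢ/nᵢ), where nᵢ is the stratum total.
Stratum 1 (Site A): n = 443; a·d/n = 45·169/443 = 17.1670; b·c/n = 165·64/443 = 23.8375
Stratum 2 (Site B): n = 253; a·d/n = 52·68/253 = 13.9763; b·c/n = 65·68/253 = 17.4704
Stratum 3 (Site C): n = 634; a·d/n = 79·207/634 = 25.7934; b·c/n = 142·206/634 = 46.1388
OR_MH = (17.1670 + 13.9763 + 25.7934) / (23.8375 + 17.4704 + 46.1388) = 56.9367 / 87.4466 = 0.65110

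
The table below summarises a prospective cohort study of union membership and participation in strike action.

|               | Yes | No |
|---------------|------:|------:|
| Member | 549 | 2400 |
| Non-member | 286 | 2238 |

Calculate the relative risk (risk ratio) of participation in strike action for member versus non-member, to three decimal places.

1.643

Cells: a = 549, b = 2400, c = 286, d = 2238.
Risk in exposed = 549/2949 = 0.18616; risk in unexposed = 286/2524 = 0.11331.
RR = 0.18616 / 0.11331 = 1.64294
The risk among the exposed is 1.64 times that among the unexposed.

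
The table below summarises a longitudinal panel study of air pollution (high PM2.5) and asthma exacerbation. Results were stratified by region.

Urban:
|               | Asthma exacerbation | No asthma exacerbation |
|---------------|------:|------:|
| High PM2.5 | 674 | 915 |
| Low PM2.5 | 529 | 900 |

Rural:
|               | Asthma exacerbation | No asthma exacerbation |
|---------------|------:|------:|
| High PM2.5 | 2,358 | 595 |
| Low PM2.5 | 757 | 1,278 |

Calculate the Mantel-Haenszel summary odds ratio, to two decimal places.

3.21

OR_MH = Σ(aᵢdᵢ/nᵢ) / Σ(bᵢcᵢ/nᵢ), where nᵢ is the stratum total.
Stratum 1 (Urban): n = 3018; a·d/n = 674·900/3018 = 200.9940; b·c/n = 915·529/3018 = 160.3827
Stratum 2 (Rural): n = 4988; a·d/n = 2358·1278/4988 = 604.1548; b·c/n = 595·757/4988 = 90.2997
OR_MH = (200.9940 + 604.1548) / (160.3827 + 90.2997) = 805.1488 / 250.6824 = 3.21183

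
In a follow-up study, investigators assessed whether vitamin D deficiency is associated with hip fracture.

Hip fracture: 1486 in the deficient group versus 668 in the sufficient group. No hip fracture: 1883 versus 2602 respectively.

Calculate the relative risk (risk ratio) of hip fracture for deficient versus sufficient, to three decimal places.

2.159

From the description: a = 1486, b = 1883, c = 668, d = 2602.
Risk in exposed = 1486/3369 = 0.44108; risk in unexposed = 668/3270 = 0.20428.
RR = 0.44108 / 0.20428 = 2.15918
The risk among the exposed is 2.16 times that among the unexposed.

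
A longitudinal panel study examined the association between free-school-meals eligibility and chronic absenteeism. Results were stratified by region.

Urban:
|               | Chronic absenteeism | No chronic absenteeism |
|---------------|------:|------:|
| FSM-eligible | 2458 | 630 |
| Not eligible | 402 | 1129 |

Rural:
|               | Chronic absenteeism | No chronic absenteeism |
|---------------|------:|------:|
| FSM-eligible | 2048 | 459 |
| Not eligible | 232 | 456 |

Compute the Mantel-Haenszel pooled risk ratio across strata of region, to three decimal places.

2.786

RR_MH = Σ(aᵢ·n₀ᵢ/nᵢ) / Σ(cᵢ·n₁ᵢ/nᵢ), with n₁ᵢ = aᵢ+bᵢ (exposed), n₀ᵢ = cᵢ+dᵢ (unexposed), nᵢ = n₁ᵢ+n₀ᵢ.
Stratum 1 (Urban): n₁ = 3088, n₀ = 1531, n = 4619; a·n₀/n = 2458·1531/4619 = 814.7214; c·n₁/n = 402·3088/4619 = 268.7543
Stratum 2 (Rural): n₁ = 2507, n₀ = 688, n = 3195; a·n₀/n = 2048·688/3195 = 441.0091; c·n₁/n = 232·2507/3195 = 182.0419
RR_MH = (814.7214 + 441.0091) / (268.7543 + 182.0419) = 1255.7304 / 450.7962 = 2.78558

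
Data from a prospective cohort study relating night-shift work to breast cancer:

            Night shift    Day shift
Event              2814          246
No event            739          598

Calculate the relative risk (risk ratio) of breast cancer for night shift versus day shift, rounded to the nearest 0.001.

Reading the table with exposure as columns: a = 2814 (Night shift, case), b = 739 (Night shift, non-case), c = 246 (Day shift, case), d = 598.
Risk in exposed = 2814/3553 = 0.79201; risk in unexposed = 246/844 = 0.29147.
RR = 0.79201 / 0.29147 = 2.71729
The risk among the exposed is 2.72 times that among the unexposed.

2.717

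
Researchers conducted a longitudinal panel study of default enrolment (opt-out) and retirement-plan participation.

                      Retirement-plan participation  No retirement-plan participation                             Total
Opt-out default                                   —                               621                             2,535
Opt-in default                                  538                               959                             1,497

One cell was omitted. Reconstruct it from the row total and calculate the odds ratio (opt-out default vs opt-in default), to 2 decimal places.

5.49

The missing cell is in the exposed row: 2535 − 621 = 1914.
So a = 1914, b = 621, c = 538, d = 959.
OR = (a·d)/(b·c) = (1914 × 959) / (621 × 538) = 1835526 / 334098 = 5.49397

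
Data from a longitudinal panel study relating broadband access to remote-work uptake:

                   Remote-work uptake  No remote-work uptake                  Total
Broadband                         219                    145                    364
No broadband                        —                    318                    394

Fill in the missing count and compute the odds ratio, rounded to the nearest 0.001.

6.320

The missing cell is in the unexposed row: 394 − 318 = 76.
So a = 219, b = 145, c = 76, d = 318.
OR = (a·d)/(b·c) = (219 × 318) / (145 × 76) = 69642 / 11020 = 6.31960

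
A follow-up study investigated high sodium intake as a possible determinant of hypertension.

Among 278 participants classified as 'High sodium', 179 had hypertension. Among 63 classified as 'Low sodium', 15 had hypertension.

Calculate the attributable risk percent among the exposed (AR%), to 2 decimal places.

63.02

From the description: a = 179, b = 99, c = 15, d = 48.
Risk in exposed = 179/278 = 0.64388; risk in unexposed = 15/63 = 0.23810.
RR = 0.64388/0.23810 = 2.70432
AR% = (RR − 1)/RR × 100 = (2.70432 − 1)/2.70432 × 100 = 63.0221%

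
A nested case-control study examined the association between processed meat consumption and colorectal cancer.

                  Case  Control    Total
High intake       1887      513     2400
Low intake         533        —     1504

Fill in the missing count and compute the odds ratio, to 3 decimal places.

The missing cell is in the unexposed row: 1504 − 533 = 971.
So a = 1887, b = 513, c = 533, d = 971.
OR = (a·d)/(b·c) = (1887 × 971) / (513 × 533) = 1832277 / 273429 = 6.70111

6.701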